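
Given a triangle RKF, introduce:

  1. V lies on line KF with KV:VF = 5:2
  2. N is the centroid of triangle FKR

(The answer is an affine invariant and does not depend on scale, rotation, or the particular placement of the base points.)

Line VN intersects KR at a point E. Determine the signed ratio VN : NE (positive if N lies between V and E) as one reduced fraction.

Set R = (0, 0), K = (1, 0), F = (0, 1); any affine frame gives the same invariant.
1. V lies on line KF with KV:VF = 5:2 ⇒ V = (2/7, 5/7)
2. N is the centroid of triangle FKR ⇒ N = (1/3, 1/3)
line VN meets KR at E = (3/8, 0)
N = V + t·(E−V) with t = 8/15, so VN:NE = 8/15:7/15

VN:NE = 8/7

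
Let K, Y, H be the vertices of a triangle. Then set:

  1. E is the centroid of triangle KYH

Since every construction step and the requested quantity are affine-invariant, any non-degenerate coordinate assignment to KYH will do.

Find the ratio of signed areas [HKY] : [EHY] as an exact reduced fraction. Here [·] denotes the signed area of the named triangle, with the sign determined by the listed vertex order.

[HKY]:[EHY] = -3

Set K = (0, 0), Y = (1, 0), H = (0, 1); any affine frame gives the same invariant.
1. E is the centroid of triangle KYH ⇒ E = (1/3, 1/3)
2·[HKY] = 1, 2·[EHY] = -1/3
[HKY]:[EHY] = 1:-1/3 = -3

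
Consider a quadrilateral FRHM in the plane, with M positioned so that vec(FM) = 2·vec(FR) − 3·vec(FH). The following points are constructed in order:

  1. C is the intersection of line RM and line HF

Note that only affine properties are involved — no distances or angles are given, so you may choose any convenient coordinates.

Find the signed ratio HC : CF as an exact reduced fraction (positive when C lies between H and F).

HC:CF = -2/3

Work in coordinates with F = (0, 0), R = (1, 0), H = (0, 1), M = (2, -3).
1. C is the intersection of line RM and line HF ⇒ C = (0, 3)
C = H + t·(F−H) with t = -2, so HC:CF = t:(1−t) = -2:3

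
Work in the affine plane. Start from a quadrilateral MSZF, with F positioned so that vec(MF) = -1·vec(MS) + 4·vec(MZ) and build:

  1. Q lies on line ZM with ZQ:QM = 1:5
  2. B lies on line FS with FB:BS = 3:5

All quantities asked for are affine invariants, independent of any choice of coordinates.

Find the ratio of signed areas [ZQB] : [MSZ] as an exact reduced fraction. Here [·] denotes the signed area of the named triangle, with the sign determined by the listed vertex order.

[ZQB]:[MSZ] = -1/24

Assign M = (0, 0), S = (1, 0), Z = (0, 1), F = (-1, 4) — the answer is frame-independent, so this choice is without loss of generality.
1. Q lies on line ZM with ZQ:QM = 1:5 ⇒ Q = (0, 5/6)
2. B lies on line FS with FB:BS = 3:5 ⇒ B = (-1/4, 5/2)
2·[ZQB] = -1/24, 2·[MSZ] = 1
[ZQB]:[MSZ] = -1/24:1 = -1/24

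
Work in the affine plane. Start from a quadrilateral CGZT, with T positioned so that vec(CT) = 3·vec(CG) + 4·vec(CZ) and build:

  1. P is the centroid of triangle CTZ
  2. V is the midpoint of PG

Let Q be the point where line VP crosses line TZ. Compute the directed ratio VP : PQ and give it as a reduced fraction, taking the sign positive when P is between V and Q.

Set C = (0, 0), G = (1, 0), Z = (0, 1), T = (3, 4); any affine frame gives the same invariant.
1. P is the centroid of triangle CTZ ⇒ P = (1, 5/3)
2. V is the midpoint of PG ⇒ V = (1, 5/6)
line VP meets TZ at Q = (1, 2)
P = V + t·(Q−V) with t = 5/7, so VP:PQ = 5/7:2/7

VP:PQ = 5/2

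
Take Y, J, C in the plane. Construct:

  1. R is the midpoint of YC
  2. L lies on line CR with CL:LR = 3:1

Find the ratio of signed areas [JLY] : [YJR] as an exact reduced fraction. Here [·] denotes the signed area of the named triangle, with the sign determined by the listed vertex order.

Choose coordinates Y = (0, 0), J = (1, 0), C = (0, 1).
1. R is the midpoint of YC ⇒ R = (0, 1/2)
2. L lies on line CR with CL:LR = 3:1 ⇒ L = (0, 5/8)
2·[JLY] = 5/8, 2·[YJR] = 1/2
[JLY]:[YJR] = 5/8:1/2 = 5/4

[JLY]:[YJR] = 5/4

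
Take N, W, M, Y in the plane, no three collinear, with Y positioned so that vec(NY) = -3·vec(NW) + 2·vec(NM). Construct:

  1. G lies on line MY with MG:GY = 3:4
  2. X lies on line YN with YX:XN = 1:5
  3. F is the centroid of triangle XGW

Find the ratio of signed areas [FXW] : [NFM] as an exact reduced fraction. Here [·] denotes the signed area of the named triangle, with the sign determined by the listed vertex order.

Choose coordinates N = (0, 0), W = (1, 0), M = (0, 1), Y = (-3, 2).
1. G lies on line MY with MG:GY = 3:4 ⇒ G = (-9/7, 10/7)
2. X lies on line YN with YX:XN = 1:5 ⇒ X = (-5/2, 5/3)
3. F is the centroid of triangle XGW ⇒ F = (-13/14, 65/63)
2·[FXW] = 25/63, 2·[NFM] = -13/14
[FXW]:[NFM] = 25/63:-13/14 = -50/117

[FXW]:[NFM] = -50/117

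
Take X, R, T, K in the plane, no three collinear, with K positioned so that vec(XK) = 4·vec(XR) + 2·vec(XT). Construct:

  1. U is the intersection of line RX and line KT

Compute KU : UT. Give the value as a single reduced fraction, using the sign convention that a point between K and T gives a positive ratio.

Choose coordinates X = (0, 0), R = (1, 0), T = (0, 1), K = (4, 2).
1. U is the intersection of line RX and line KT ⇒ U = (-4, 0)
U = K + t·(T−K) with t = 2, so KU:UT = t:(1−t) = 2:-1

KU:UT = -2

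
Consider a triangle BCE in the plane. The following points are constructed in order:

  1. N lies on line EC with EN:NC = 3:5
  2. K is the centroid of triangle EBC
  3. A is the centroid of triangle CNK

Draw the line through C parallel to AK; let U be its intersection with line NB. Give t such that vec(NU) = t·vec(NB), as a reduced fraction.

Work in coordinates with B = (0, 0), C = (1, 0), E = (0, 1).
1. N lies on line EC with EN:NC = 3:5 ⇒ N = (3/8, 5/8)
2. K is the centroid of triangle EBC ⇒ K = (1/3, 1/3)
3. A is the centroid of triangle CNK ⇒ A = (41/72, 23/72)
through C parallel to AK: direction (-17/72, 1/72); meets NB at U = (3/88, 5/88)
U = N + t·(B−N) with t = 10/11

t = 10/11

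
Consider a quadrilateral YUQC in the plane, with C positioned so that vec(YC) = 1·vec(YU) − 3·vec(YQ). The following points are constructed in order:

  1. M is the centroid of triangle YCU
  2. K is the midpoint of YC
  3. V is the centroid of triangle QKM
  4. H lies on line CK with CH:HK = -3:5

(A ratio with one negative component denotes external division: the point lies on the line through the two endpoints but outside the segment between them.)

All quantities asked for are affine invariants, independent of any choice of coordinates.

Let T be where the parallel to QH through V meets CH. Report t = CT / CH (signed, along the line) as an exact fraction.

t = 20/27

Choose coordinates Y = (0, 0), U = (1, 0), Q = (0, 1), C = (1, -3).
1. M is the centroid of triangle YCU ⇒ M = (2/3, -1)
2. K is the midpoint of YC ⇒ K = (1/2, -3/2)
3. V is the centroid of triangle QKM ⇒ V = (7/18, -1/2)
4. H lies on line CK with CH:HK = -3:5 ⇒ H = (7/4, -21/4)
through V parallel to QH: direction (7/4, -25/4); meets CH at T = (14/9, -14/3)
T = C + t·(H−C) with t = 20/27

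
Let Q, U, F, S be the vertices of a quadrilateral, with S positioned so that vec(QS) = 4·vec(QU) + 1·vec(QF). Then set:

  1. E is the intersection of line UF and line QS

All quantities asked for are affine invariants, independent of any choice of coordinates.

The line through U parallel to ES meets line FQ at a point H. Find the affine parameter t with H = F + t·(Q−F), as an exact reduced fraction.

t = 5/4

Choose coordinates Q = (0, 0), U = (1, 0), F = (0, 1), S = (4, 1).
1. E is the intersection of line UF and line QS ⇒ E = (4/5, 1/5)
through U parallel to ES: direction (16/5, 4/5); meets FQ at H = (0, -1/4)
H = F + t·(Q−F) with t = 5/4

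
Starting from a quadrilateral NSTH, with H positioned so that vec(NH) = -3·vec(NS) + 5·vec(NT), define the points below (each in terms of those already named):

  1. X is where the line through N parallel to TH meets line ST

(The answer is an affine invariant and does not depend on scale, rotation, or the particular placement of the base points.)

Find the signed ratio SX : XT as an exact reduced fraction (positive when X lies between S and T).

Work in coordinates with N = (0, 0), S = (1, 0), T = (0, 1), H = (-3, 5).
1. X is where the line through N parallel to TH meets line ST ⇒ X = (-3, 4)
X = S + t·(T−S) with t = 4, so SX:XT = t:(1−t) = 4:-3

SX:XT = -4/3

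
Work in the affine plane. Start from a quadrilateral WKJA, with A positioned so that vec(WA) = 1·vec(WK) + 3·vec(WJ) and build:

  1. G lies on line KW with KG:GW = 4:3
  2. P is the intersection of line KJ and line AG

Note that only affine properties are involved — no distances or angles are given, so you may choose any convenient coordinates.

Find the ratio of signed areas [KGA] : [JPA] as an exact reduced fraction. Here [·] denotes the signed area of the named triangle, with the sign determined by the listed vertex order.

[KGA]:[JPA] = -100/91

Assign W = (0, 0), K = (1, 0), J = (0, 1), A = (1, 3) — the answer is frame-independent, so this choice is without loss of generality.
1. G lies on line KW with KG:GW = 4:3 ⇒ G = (3/7, 0)
2. P is the intersection of line KJ and line AG ⇒ P = (13/25, 12/25)
2·[KGA] = -12/7, 2·[JPA] = 39/25
[KGA]:[JPA] = -12/7:39/25 = -100/91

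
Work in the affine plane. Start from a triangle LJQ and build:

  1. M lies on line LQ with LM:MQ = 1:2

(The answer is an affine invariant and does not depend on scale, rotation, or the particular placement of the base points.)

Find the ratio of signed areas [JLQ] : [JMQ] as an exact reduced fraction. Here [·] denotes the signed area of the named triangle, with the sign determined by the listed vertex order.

Set L = (0, 0), J = (1, 0), Q = (0, 1); any affine frame gives the same invariant.
1. M lies on line LQ with LM:MQ = 1:2 ⇒ M = (0, 1/3)
2·[JLQ] = -1, 2·[JMQ] = -2/3
[JLQ]:[JMQ] = -1:-2/3 = 3/2

[JLQ]:[JMQ] = 3/2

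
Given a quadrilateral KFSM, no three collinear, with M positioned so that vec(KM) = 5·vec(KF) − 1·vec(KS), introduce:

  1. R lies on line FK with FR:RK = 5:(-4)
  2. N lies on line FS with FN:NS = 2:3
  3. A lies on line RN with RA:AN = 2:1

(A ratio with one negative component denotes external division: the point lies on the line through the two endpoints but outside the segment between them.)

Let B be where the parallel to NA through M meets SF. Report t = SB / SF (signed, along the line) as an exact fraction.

Assign K = (0, 0), F = (1, 0), S = (0, 1), M = (5, -1) — the answer is frame-independent, so this choice is without loss of generality.
1. R lies on line FK with FR:RK = 5:(-4) ⇒ R = (-4, 0)
2. N lies on line FS with FN:NS = 2:3 ⇒ N = (3/5, 2/5)
3. A lies on line RN with RA:AN = 2:1 ⇒ A = (-14/15, 4/15)
through M parallel to NA: direction (-23/15, -2/15); meets SF at B = (56/25, -31/25)
B = S + t·(F−S) with t = 56/25

t = 56/25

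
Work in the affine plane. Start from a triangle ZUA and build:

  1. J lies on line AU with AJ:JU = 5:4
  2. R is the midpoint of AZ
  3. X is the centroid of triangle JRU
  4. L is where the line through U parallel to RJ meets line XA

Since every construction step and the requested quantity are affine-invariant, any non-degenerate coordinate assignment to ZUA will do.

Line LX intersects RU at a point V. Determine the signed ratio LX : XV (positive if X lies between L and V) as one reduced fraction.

Assign Z = (0, 0), U = (1, 0), A = (0, 1) — the answer is frame-independent, so this choice is without loss of generality.
1. J lies on line AU with AJ:JU = 5:4 ⇒ J = (5/9, 4/9)
2. R is the midpoint of AZ ⇒ R = (0, 1/2)
3. X is the centroid of triangle JRU ⇒ X = (14/27, 17/54)
4. L is where the line through U parallel to RJ meets line XA ⇒ L = (14/19, 1/38)
line LX meets RU at V = (14/23, 9/46)
X = L + t·(V−L) with t = 46/27, so LX:XV = 46/27:-19/27

LX:XV = -46/19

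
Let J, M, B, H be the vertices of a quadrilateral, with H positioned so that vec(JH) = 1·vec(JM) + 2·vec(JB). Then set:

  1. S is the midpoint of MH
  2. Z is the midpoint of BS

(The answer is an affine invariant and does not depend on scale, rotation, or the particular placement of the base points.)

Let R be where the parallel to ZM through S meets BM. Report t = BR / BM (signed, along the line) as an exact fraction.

Choose coordinates J = (0, 0), M = (1, 0), B = (0, 1), H = (1, 2).
1. S is the midpoint of MH ⇒ S = (1, 1)
2. Z is the midpoint of BS ⇒ Z = (1/2, 1)
through S parallel to ZM: direction (1/2, -1); meets BM at R = (2, -1)
R = B + t·(M−B) with t = 2

t = 2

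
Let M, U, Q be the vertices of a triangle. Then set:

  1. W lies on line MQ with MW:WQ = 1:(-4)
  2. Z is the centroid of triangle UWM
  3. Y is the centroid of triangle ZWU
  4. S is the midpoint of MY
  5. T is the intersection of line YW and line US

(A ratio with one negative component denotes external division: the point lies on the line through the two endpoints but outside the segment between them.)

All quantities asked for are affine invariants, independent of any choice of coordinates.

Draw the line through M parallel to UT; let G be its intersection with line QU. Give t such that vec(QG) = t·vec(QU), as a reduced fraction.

t = 21/23

Work in coordinates with M = (0, 0), U = (1, 0), Q = (0, 1).
1. W lies on line MQ with MW:WQ = 1:(-4) ⇒ W = (0, -1/3)
2. Z is the centroid of triangle UWM ⇒ Z = (1/3, -1/9)
3. Y is the centroid of triangle ZWU ⇒ Y = (4/9, -4/27)
4. S is the midpoint of MY ⇒ S = (2/9, -2/27)
5. T is the intersection of line YW and line US ⇒ T = (20/27, -2/81)
through M parallel to UT: direction (-7/27, -2/81); meets QU at G = (21/23, 2/23)
G = Q + t·(U−Q) with t = 21/23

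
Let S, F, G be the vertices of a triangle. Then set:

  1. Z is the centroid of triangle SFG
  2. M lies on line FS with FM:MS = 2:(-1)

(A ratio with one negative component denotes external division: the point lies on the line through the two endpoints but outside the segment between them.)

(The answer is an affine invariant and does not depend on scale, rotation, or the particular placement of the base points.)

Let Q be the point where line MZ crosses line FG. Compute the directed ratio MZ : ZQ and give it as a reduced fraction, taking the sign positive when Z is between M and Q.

MZ:ZQ = 5

Set S = (0, 0), F = (1, 0), G = (0, 1); any affine frame gives the same invariant.
1. Z is the centroid of triangle SFG ⇒ Z = (1/3, 1/3)
2. M lies on line FS with FM:MS = 2:(-1) ⇒ M = (-1, 0)
line MZ meets FG at Q = (3/5, 2/5)
Z = M + t·(Q−M) with t = 5/6, so MZ:ZQ = 5/6:1/6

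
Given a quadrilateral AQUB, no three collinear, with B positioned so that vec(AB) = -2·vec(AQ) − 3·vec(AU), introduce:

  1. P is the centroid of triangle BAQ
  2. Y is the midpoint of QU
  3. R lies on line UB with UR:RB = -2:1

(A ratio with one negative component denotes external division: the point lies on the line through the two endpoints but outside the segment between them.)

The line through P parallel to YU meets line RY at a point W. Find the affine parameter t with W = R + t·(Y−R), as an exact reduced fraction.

t = 29/36

Set A = (0, 0), Q = (1, 0), U = (0, 1), B = (-2, -3); any affine frame gives the same invariant.
1. P is the centroid of triangle BAQ ⇒ P = (-1/3, -1)
2. Y is the midpoint of QU ⇒ Y = (1/2, 1/2)
3. R lies on line UB with UR:RB = -2:1 ⇒ R = (-4, -7)
through P parallel to YU: direction (-1/2, 1/2); meets RY at W = (-3/8, -23/24)
W = R + t·(Y−R) with t = 29/36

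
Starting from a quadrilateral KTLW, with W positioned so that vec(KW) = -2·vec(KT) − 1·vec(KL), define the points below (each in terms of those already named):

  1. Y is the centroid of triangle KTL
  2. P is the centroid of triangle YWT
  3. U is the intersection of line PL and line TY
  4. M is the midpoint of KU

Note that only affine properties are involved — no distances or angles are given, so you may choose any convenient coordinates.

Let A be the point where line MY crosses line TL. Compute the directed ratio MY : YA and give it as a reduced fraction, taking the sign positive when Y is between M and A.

Work in coordinates with K = (0, 0), T = (1, 0), L = (0, 1), W = (-2, -1).
1. Y is the centroid of triangle KTL ⇒ Y = (1/3, 1/3)
2. P is the centroid of triangle YWT ⇒ P = (-2/9, -2/9)
3. U is the intersection of line PL and line TY ⇒ U = (-1/12, 13/24)
4. M is the midpoint of KU ⇒ M = (-1/24, 13/48)
line MY meets TL at A = (13/21, 8/21)
Y = M + t·(A−M) with t = 21/37, so MY:YA = 21/37:16/37

MY:YA = 21/16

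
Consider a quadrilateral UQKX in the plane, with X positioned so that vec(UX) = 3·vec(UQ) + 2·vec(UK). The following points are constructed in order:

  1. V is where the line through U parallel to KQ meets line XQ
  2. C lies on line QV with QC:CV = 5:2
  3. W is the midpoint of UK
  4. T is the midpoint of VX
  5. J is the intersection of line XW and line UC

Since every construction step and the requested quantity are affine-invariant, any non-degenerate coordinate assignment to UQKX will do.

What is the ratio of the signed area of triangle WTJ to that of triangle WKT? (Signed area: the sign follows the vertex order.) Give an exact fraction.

Choose coordinates U = (0, 0), Q = (1, 0), K = (0, 1), X = (3, 2).
1. V is where the line through U parallel to KQ meets line XQ ⇒ V = (1/2, -1/2)
2. C lies on line QV with QC:CV = 5:2 ⇒ C = (9/14, -5/14)
3. W is the midpoint of UK ⇒ W = (0, 1/2)
4. T is the midpoint of VX ⇒ T = (7/4, 3/4)
5. J is the intersection of line XW and line UC ⇒ J = (-9/19, 5/19)
2·[WTJ] = -45/152, 2·[WKT] = -7/8
[WTJ]:[WKT] = -45/152:-7/8 = 45/133

[WTJ]:[WKT] = 45/133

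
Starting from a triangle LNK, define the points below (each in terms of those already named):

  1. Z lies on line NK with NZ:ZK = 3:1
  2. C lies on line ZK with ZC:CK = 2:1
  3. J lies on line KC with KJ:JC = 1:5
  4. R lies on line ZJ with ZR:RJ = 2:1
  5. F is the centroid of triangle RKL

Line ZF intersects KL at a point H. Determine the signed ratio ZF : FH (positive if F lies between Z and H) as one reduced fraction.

Assign L = (0, 0), N = (1, 0), K = (0, 1) — the answer is frame-independent, so this choice is without loss of generality.
1. Z lies on line NK with NZ:ZK = 3:1 ⇒ Z = (1/4, 3/4)
2. C lies on line ZK with ZC:CK = 2:1 ⇒ C = (1/12, 11/12)
3. J lies on line KC with KJ:JC = 1:5 ⇒ J = (1/72, 71/72)
4. R lies on line ZJ with ZR:RJ = 2:1 ⇒ R = (5/54, 49/54)
5. F is the centroid of triangle RKL ⇒ F = (5/162, 103/162)
line ZF meets KL at H = (0, 44/71)
F = Z + t·(H−Z) with t = 71/81, so ZF:FH = 71/81:10/81

ZF:FH = 71/10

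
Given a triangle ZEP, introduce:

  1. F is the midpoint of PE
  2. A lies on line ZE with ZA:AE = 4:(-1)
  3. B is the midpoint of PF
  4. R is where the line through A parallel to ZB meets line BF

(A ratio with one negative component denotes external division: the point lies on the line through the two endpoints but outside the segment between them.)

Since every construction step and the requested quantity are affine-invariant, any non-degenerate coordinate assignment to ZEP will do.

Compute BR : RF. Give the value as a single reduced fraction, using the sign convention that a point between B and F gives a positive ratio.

Choose coordinates Z = (0, 0), E = (1, 0), P = (0, 1).
1. F is the midpoint of PE ⇒ F = (1/2, 1/2)
2. A lies on line ZE with ZA:AE = 4:(-1) ⇒ A = (4/3, 0)
3. B is the midpoint of PF ⇒ B = (1/4, 3/4)
4. R is where the line through A parallel to ZB meets line BF ⇒ R = (5/4, -1/4)
R = B + t·(F−B) with t = 4, so BR:RF = t:(1−t) = 4:-3

BR:RF = -4/3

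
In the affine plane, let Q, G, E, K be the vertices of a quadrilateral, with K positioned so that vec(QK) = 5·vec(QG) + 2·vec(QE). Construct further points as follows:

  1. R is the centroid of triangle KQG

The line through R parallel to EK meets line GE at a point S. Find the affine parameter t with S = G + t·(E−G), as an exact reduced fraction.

Assign Q = (0, 0), G = (1, 0), E = (0, 1), K = (5, 2) — the answer is frame-independent, so this choice is without loss of generality.
1. R is the centroid of triangle KQG ⇒ R = (2, 2/3)
through R parallel to EK: direction (5, 1); meets GE at S = (11/18, 7/18)
S = G + t·(E−G) with t = 7/18

t = 7/18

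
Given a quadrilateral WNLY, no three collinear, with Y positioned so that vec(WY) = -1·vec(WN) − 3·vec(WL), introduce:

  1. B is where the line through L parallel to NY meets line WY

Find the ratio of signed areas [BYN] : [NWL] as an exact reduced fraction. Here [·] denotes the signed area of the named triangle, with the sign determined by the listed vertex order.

Choose coordinates W = (0, 0), N = (1, 0), L = (0, 1), Y = (-1, -3).
1. B is where the line through L parallel to NY meets line WY ⇒ B = (2/3, 2)
2·[BYN] = 5, 2·[NWL] = -1
[BYN]:[NWL] = 5:-1 = -5

[BYN]:[NWL] = -5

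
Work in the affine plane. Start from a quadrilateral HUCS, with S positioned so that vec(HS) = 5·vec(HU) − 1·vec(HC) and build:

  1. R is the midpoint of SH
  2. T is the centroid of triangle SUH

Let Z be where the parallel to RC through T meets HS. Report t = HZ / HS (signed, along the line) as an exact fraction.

t = 13/30

Assign H = (0, 0), U = (1, 0), C = (0, 1), S = (5, -1) — the answer is frame-independent, so this choice is without loss of generality.
1. R is the midpoint of SH ⇒ R = (5/2, -1/2)
2. T is the centroid of triangle SUH ⇒ T = (2, -1/3)
through T parallel to RC: direction (-5/2, 3/2); meets HS at Z = (13/6, -13/30)
Z = H + t·(S−H) with t = 13/30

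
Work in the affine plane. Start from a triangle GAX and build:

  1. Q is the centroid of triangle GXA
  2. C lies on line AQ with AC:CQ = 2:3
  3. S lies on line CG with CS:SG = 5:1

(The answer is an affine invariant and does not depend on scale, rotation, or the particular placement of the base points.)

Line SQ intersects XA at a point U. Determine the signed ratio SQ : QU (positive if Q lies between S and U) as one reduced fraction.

Choose coordinates G = (0, 0), A = (1, 0), X = (0, 1).
1. Q is the centroid of triangle GXA ⇒ Q = (1/3, 1/3)
2. C lies on line AQ with AC:CQ = 2:3 ⇒ C = (11/15, 2/15)
3. S lies on line CG with CS:SG = 5:1 ⇒ S = (11/90, 1/45)
line SQ meets XA at U = (22/47, 25/47)
Q = S + t·(U−S) with t = 47/77, so SQ:QU = 47/77:30/77

SQ:QU = 47/30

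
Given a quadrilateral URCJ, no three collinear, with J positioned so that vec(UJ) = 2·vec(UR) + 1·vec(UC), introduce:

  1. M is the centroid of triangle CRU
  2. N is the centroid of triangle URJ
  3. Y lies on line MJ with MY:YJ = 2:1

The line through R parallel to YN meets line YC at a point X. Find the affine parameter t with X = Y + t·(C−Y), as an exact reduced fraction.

t = -1/5

Set U = (0, 0), R = (1, 0), C = (0, 1), J = (2, 1); any affine frame gives the same invariant.
1. M is the centroid of triangle CRU ⇒ M = (1/3, 1/3)
2. N is the centroid of triangle URJ ⇒ N = (1, 1/3)
3. Y lies on line MJ with MY:YJ = 2:1 ⇒ Y = (13/9, 7/9)
through R parallel to YN: direction (-4/9, -4/9); meets YC at X = (26/15, 11/15)
X = Y + t·(C−Y) with t = -1/5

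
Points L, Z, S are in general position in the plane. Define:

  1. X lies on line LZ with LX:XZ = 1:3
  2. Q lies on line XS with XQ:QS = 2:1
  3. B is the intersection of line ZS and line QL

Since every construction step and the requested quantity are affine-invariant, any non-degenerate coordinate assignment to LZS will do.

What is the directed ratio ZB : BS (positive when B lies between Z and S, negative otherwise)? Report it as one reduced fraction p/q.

ZB:BS = 8

Assign L = (0, 0), Z = (1, 0), S = (0, 1) — the answer is frame-independent, so this choice is without loss of generality.
1. X lies on line LZ with LX:XZ = 1:3 ⇒ X = (1/4, 0)
2. Q lies on line XS with XQ:QS = 2:1 ⇒ Q = (1/12, 2/3)
3. B is the intersection of line ZS and line QL ⇒ B = (1/9, 8/9)
B = Z + t·(S−Z) with t = 8/9, so ZB:BS = t:(1−t) = 8/9:1/9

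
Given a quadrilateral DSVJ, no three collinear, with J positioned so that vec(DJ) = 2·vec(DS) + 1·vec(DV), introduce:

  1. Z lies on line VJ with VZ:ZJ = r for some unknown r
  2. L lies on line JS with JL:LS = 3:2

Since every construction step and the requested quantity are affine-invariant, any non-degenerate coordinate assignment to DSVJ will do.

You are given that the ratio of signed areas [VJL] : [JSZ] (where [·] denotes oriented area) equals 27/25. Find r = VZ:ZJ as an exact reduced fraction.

Assign D = (0, 0), S = (1, 0), V = (0, 1), J = (2, 1) — the answer is frame-independent, so this choice is without loss of generality.
1. With VZ:ZJ = r, write λ = r/(r+1) so Z = V + λ·(J−V); Z is affine-linear in λ
2. L lies on line JS with JL:LS = 3:2 ⇒ L = (7/5, 2/5)
Every point depending on Z is an affine combination of Z and λ-independent points, so each such coordinate is linear in λ; the λ² term in each signed area is a multiple of (J−V)×(J−V) = 0, so 2·[VJL] and 2·[JSZ] are each linear in λ. Evaluating at λ=0 and λ=1:
  2·[VJL] = -6/5,   2·[JSZ] = 2·λ − 2
So [VJL]:[JSZ] = (-6/5) / (2·λ − 2). Setting this equal to 27/25:
  -6/5 = 27/25·(2·λ − 2)  ⇒  λ = 4/9
Then r = λ/(1−λ) = (4/9)/(5/9) = 4/5. Check: with r = 4/5, Z = (8/9, 1) and [VJL]:[JSZ] = 27/25 as required.

r = 4/5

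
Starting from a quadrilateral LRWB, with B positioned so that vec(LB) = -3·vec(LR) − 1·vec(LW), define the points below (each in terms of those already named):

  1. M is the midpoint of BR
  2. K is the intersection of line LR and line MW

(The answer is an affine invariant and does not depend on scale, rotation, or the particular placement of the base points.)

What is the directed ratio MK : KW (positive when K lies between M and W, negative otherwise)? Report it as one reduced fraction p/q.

MK:KW = 1/2

Assign L = (0, 0), R = (1, 0), W = (0, 1), B = (-3, -1) — the answer is frame-independent, so this choice is without loss of generality.
1. M is the midpoint of BR ⇒ M = (-1, -1/2)
2. K is the intersection of line LR and line MW ⇒ K = (-2/3, 0)
K = M + t·(W−M) with t = 1/3, so MK:KW = t:(1−t) = 1/3:2/3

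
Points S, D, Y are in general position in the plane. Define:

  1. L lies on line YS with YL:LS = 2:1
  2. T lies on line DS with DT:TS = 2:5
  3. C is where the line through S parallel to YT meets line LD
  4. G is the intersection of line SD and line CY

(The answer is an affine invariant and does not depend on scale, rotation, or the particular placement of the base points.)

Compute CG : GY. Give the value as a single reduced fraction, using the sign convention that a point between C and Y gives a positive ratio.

Assign S = (0, 0), D = (1, 0), Y = (0, 1) — the answer is frame-independent, so this choice is without loss of generality.
1. L lies on line YS with YL:LS = 2:1 ⇒ L = (0, 1/3)
2. T lies on line DS with DT:TS = 2:5 ⇒ T = (5/7, 0)
3. C is where the line through S parallel to YT meets line LD ⇒ C = (-5/16, 7/16)
4. G is the intersection of line SD and line CY ⇒ G = (-5/9, 0)
G = C + t·(Y−C) with t = -7/9, so CG:GY = t:(1−t) = -7/9:16/9

CG:GY = -7/16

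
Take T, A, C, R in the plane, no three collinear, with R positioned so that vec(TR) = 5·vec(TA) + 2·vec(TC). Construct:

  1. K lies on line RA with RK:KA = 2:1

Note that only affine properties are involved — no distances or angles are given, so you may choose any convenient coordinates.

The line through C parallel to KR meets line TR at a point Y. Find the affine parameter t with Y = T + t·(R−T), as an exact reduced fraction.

Work in coordinates with T = (0, 0), A = (1, 0), C = (0, 1), R = (5, 2).
1. K lies on line RA with RK:KA = 2:1 ⇒ K = (7/3, 2/3)
through C parallel to KR: direction (8/3, 4/3); meets TR at Y = (-10, -4)
Y = T + t·(R−T) with t = -2

t = -2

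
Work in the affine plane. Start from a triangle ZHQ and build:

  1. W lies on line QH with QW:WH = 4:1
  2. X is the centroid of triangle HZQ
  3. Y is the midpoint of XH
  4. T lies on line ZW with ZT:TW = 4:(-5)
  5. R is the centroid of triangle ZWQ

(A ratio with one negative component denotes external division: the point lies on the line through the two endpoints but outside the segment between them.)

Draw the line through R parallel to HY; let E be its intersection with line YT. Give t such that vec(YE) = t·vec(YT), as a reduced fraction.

t = -1/87

Set Z = (0, 0), H = (1, 0), Q = (0, 1); any affine frame gives the same invariant.
1. W lies on line QH with QW:WH = 4:1 ⇒ W = (4/5, 1/5)
2. X is the centroid of triangle HZQ ⇒ X = (1/3, 1/3)
3. Y is the midpoint of XH ⇒ Y = (2/3, 1/6)
4. T lies on line ZW with ZT:TW = 4:(-5) ⇒ T = (-16/5, -4/5)
5. R is the centroid of triangle ZWQ ⇒ R = (4/15, 2/5)
through R parallel to HY: direction (-1/3, 1/6); meets YT at E = (32/45, 8/45)
E = Y + t·(T−Y) with t = -1/87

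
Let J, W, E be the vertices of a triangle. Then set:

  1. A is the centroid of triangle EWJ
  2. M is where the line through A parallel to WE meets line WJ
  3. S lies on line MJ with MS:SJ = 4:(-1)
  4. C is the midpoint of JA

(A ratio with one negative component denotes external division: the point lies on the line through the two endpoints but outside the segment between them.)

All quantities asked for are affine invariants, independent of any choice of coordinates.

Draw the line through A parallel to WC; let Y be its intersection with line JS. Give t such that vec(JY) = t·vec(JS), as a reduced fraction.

t = -9

Work in coordinates with J = (0, 0), W = (1, 0), E = (0, 1).
1. A is the centroid of triangle EWJ ⇒ A = (1/3, 1/3)
2. M is where the line through A parallel to WE meets line WJ ⇒ M = (2/3, 0)
3. S lies on line MJ with MS:SJ = 4:(-1) ⇒ S = (-2/9, 0)
4. C is the midpoint of JA ⇒ C = (1/6, 1/6)
through A parallel to WC: direction (-5/6, 1/6); meets JS at Y = (2, 0)
Y = J + t·(S−J) with t = -9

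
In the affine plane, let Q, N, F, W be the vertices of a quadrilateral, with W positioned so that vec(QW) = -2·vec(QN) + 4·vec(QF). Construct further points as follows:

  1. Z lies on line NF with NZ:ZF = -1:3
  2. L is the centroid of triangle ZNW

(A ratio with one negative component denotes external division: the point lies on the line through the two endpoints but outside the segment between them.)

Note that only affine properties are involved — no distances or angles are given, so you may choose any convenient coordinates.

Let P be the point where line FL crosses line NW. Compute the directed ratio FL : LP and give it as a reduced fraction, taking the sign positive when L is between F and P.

FL:LP = -7

Work in coordinates with Q = (0, 0), N = (1, 0), F = (0, 1), W = (-2, 4).
1. Z lies on line NF with NZ:ZF = -1:3 ⇒ Z = (3/2, -1/2)
2. L is the centroid of triangle ZNW ⇒ L = (1/6, 7/6)
line FL meets NW at P = (1/7, 8/7)
L = F + t·(P−F) with t = 7/6, so FL:LP = 7/6:-1/6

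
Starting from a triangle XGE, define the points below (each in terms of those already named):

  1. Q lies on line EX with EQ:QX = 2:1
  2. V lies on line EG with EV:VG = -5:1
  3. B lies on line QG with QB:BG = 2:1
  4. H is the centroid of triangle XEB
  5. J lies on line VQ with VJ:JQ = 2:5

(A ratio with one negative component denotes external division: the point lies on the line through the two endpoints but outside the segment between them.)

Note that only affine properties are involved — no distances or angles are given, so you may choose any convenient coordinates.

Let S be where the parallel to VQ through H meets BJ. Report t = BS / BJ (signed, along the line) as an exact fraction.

t = -7/12

Assign X = (0, 0), G = (1, 0), E = (0, 1) — the answer is frame-independent, so this choice is without loss of generality.
1. Q lies on line EX with EQ:QX = 2:1 ⇒ Q = (0, 1/3)
2. V lies on line EG with EV:VG = -5:1 ⇒ V = (5/4, -1/4)
3. B lies on line QG with QB:BG = 2:1 ⇒ B = (2/3, 1/9)
4. H is the centroid of triangle XEB ⇒ H = (2/9, 10/27)
5. J lies on line VQ with VJ:JQ = 2:5 ⇒ J = (25/28, -1/12)
through H parallel to VQ: direction (-5/4, 7/12); meets BJ at S = (77/144, 97/432)
S = B + t·(J−B) with t = -7/12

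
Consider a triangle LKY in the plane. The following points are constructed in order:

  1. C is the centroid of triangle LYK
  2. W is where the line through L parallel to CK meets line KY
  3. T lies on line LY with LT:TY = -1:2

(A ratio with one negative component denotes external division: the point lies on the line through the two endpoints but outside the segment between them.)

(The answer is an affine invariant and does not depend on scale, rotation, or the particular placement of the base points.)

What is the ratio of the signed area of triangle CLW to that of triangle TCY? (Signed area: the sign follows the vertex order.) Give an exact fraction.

[CLW]:[TCY] = 3/2

Assign L = (0, 0), K = (1, 0), Y = (0, 1) — the answer is frame-independent, so this choice is without loss of generality.
1. C is the centroid of triangle LYK ⇒ C = (1/3, 1/3)
2. W is where the line through L parallel to CK meets line KY ⇒ W = (2, -1)
3. T lies on line LY with LT:TY = -1:2 ⇒ T = (0, -1)
2·[CLW] = 1, 2·[TCY] = 2/3
[CLW]:[TCY] = 1:2/3 = 3/2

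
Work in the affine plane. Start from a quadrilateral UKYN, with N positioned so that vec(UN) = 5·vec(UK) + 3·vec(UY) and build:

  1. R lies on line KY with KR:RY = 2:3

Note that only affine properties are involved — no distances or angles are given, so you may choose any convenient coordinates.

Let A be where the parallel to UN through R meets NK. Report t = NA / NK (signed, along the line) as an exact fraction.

t = -1/15

Work in coordinates with U = (0, 0), K = (1, 0), Y = (0, 1), N = (5, 3).
1. R lies on line KY with KR:RY = 2:3 ⇒ R = (3/5, 2/5)
through R parallel to UN: direction (5, 3); meets NK at A = (79/15, 16/5)
A = N + t·(K−N) with t = -1/15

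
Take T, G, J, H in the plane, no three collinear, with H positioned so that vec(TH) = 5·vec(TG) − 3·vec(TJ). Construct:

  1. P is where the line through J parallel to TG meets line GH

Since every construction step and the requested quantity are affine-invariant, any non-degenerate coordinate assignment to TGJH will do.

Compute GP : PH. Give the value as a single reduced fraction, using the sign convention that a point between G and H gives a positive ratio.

Assign T = (0, 0), G = (1, 0), J = (0, 1), H = (5, -3) — the answer is frame-independent, so this choice is without loss of generality.
1. P is where the line through J parallel to TG meets line GH ⇒ P = (-1/3, 1)
P = G + t·(H−G) with t = -1/3, so GP:PH = t:(1−t) = -1/3:4/3

GP:PH = -1/4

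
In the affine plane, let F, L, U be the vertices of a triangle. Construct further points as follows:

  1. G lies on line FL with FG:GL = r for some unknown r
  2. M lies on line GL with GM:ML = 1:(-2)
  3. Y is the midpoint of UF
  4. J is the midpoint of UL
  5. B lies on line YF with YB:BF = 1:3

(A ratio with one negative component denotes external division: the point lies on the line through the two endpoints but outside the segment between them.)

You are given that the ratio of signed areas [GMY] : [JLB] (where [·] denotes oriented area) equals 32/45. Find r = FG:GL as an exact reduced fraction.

r = 5/4

Set F = (0, 0), L = (1, 0), U = (0, 1); any affine frame gives the same invariant.
1. With FG:GL = r, write λ = r/(r+1) so G = F + λ·(L−F); G is affine-linear in λ
2. M lies on line GL with GM:ML = 1:(-2) ⇒ M is an affine combination of earlier points and hence also affine-linear in λ
3. Y is the midpoint of UF ⇒ Y = (0, 1/2)
4. J is the midpoint of UL ⇒ J = (1/2, 1/2)
5. B lies on line YF with YB:BF = 1:3 ⇒ B = (0, 3/8)
Every point depending on G is an affine combination of G and λ-independent points, so each such coordinate is linear in λ; the λ² term in each signed area is a multiple of (L−F)×(L−F) = 0, so 2·[GMY] and 2·[JLB] are each linear in λ. Evaluating at λ=0 and λ=1:
  2·[GMY] = 1/2·λ − 1/2,   2·[JLB] = -5/16
So [GMY]:[JLB] = (1/2·λ − 1/2) / (-5/16). Setting this equal to 32/45:
  1/2·λ − 1/2 = 32/45·(-5/16)  ⇒  λ = 5/9
Then r = λ/(1−λ) = (5/9)/(4/9) = 5/4. Check: with r = 5/4, G = (5/9, 0) and [GMY]:[JLB] = 32/45 as required.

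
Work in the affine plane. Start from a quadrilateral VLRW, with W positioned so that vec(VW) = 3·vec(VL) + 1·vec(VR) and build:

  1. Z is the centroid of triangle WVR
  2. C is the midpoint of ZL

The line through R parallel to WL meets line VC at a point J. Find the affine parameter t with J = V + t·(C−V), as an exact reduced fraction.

Choose coordinates V = (0, 0), L = (1, 0), R = (0, 1), W = (3, 1).
1. Z is the centroid of triangle WVR ⇒ Z = (1, 2/3)
2. C is the midpoint of ZL ⇒ C = (1, 1/3)
through R parallel to WL: direction (-2, -1); meets VC at J = (-6, -2)
J = V + t·(C−V) with t = -6

t = -6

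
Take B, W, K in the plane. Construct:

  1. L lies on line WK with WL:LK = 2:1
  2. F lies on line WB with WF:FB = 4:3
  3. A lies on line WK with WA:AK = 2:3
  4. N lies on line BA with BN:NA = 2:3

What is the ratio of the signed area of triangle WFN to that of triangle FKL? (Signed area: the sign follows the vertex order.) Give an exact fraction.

Assign B = (0, 0), W = (1, 0), K = (0, 1) — the answer is frame-independent, so this choice is without loss of generality.
1. L lies on line WK with WL:LK = 2:1 ⇒ L = (1/3, 2/3)
2. F lies on line WB with WF:FB = 4:3 ⇒ F = (3/7, 0)
3. A lies on line WK with WA:AK = 2:3 ⇒ A = (3/5, 2/5)
4. N lies on line BA with BN:NA = 2:3 ⇒ N = (6/25, 4/25)
2·[WFN] = -16/175, 2·[FKL] = -4/21
[WFN]:[FKL] = -16/175:-4/21 = 12/25

[WFN]:[FKL] = 12/25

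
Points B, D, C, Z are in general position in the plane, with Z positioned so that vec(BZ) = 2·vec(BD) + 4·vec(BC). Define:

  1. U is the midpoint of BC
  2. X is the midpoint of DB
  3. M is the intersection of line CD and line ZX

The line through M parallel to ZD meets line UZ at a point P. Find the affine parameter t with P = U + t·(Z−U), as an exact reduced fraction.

t = 59/99

Work in coordinates with B = (0, 0), D = (1, 0), C = (0, 1), Z = (2, 4).
1. U is the midpoint of BC ⇒ U = (0, 1/2)
2. X is the midpoint of DB ⇒ X = (1/2, 0)
3. M is the intersection of line CD and line ZX ⇒ M = (7/11, 4/11)
through M parallel to ZD: direction (-1, -4); meets UZ at P = (118/99, 256/99)
P = U + t·(Z−U) with t = 59/99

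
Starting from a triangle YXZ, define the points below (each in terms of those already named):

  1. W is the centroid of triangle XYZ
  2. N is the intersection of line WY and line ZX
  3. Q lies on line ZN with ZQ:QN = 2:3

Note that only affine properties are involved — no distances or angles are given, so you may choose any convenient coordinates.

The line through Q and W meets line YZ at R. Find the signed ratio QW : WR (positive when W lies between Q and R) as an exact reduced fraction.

Assign Y = (0, 0), X = (1, 0), Z = (0, 1) — the answer is frame-independent, so this choice is without loss of generality.
1. W is the centroid of triangle XYZ ⇒ W = (1/3, 1/3)
2. N is the intersection of line WY and line ZX ⇒ N = (1/2, 1/2)
3. Q lies on line ZN with ZQ:QN = 2:3 ⇒ Q = (1/5, 4/5)
line QW meets YZ at R = (0, 3/2)
W = Q + t·(R−Q) with t = -2/3, so QW:WR = -2/3:5/3

QW:WR = -2/5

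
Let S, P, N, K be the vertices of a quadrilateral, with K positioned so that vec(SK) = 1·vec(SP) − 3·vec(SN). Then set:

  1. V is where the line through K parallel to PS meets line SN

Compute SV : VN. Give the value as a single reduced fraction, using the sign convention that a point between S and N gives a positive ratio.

Choose coordinates S = (0, 0), P = (1, 0), N = (0, 1), K = (1, -3).
1. V is where the line through K parallel to PS meets line SN ⇒ V = (0, -3)
V = S + t·(N−S) with t = -3, so SV:VN = t:(1−t) = -3:4

SV:VN = -3/4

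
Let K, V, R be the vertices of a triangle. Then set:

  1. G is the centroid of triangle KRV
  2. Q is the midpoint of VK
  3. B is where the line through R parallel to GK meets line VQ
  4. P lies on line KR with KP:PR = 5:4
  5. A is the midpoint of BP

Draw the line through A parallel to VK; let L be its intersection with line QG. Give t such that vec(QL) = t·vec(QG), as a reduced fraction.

t = 5/6

Assign K = (0, 0), V = (1, 0), R = (0, 1) — the answer is frame-independent, so this choice is without loss of generality.
1. G is the centroid of triangle KRV ⇒ G = (1/3, 1/3)
2. Q is the midpoint of VK ⇒ Q = (1/2, 0)
3. B is where the line through R parallel to GK meets line VQ ⇒ B = (-1, 0)
4. P lies on line KR with KP:PR = 5:4 ⇒ P = (0, 5/9)
5. A is the midpoint of BP ⇒ A = (-1/2, 5/18)
through A parallel to VK: direction (-1, 0); meets QG at L = (13/36, 5/18)
L = Q + t·(G−Q) with t = 5/6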